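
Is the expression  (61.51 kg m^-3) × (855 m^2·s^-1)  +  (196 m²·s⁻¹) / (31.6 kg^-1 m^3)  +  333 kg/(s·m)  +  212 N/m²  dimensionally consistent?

In SI base units:
  (61.51 kg m^-3) × (855 m^2·s^-1):  [kg·m⁻³] · [m²·s⁻¹] = kg·m⁻¹·s⁻¹
  (196 m²·s⁻¹) / (31.6 kg^-1 m^3):  [m²·s⁻¹] / [kg⁻¹·m³] = kg·m⁻¹·s⁻¹
  333 kg/(s·m):  kg·m⁻¹·s⁻¹
  212 N/m²:  N·m⁻² = kg·m·s⁻²·m⁻² = kg·m⁻¹·s⁻²
The terms do not share a single dimension (kg·m⁻¹·s⁻² vs kg·m⁻¹·s⁻¹).

No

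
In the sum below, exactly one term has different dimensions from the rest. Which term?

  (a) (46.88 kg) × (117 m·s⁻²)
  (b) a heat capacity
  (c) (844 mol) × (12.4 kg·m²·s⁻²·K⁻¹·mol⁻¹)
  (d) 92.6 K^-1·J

(a)

Dimensions:
  (a) [kg] · [m·s⁻²] = kg·m·s⁻²
  (b) [heat capacity] = kg·m²·s⁻²·K⁻¹
  (c) [mol] · [kg·m²·s⁻²·K⁻¹·mol⁻¹] = kg·m²·s⁻²·K⁻¹
  (d) J·K⁻¹ = N·m·K⁻¹ = kg·m²·s⁻²·K⁻¹
All reduce to kg·m²·s⁻²·K⁻¹ except (a), which is kg·m·s⁻².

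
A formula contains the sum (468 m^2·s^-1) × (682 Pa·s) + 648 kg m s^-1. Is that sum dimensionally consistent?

Reduce each to base SI dimensions:
  (468 m^2·s^-1) × (682 Pa·s):  [m²·s⁻¹] · [kg·m⁻¹·s⁻¹] = kg·m·s⁻²
  648 kg m s^-1:  kg·m·s⁻¹
kg·m·s⁻² ≠ kg·m·s⁻¹, so they cannot be added.

No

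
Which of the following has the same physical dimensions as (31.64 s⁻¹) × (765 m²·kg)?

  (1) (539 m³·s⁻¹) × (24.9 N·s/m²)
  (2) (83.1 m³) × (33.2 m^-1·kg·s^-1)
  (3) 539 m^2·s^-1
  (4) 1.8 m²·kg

(2)

Reference: [s⁻¹] · [kg·m²] = kg·m²·s⁻¹.
Each option:
  (1) [m³·s⁻¹] · [kg·m⁻¹·s⁻¹] = kg·m²·s⁻²
  (2) [m³] · [kg·m⁻¹·s⁻¹] = kg·m²·s⁻¹  ← same
  (3) m²·s⁻¹
  (4) kg·m²
Only (2) matches kg·m²·s⁻¹.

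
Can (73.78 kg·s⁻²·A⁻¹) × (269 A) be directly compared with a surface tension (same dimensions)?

In SI base units:
  (73.78 kg·s⁻²·A⁻¹) × (269 A):  [kg·s⁻²·A⁻¹] · [A] = kg·s⁻²
  a surface tension:  [surface tension] = kg·s⁻²
Both are kg·s⁻², so they have the same dimensions and can be added.

Yes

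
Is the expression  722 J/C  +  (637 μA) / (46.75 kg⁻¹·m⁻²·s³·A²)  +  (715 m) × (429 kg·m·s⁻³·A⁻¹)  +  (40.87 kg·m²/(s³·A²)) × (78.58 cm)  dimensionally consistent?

No

In SI base units:
  722 J/C:  J·C⁻¹ = N·m·(s·A)⁻¹ = kg·m²·s⁻³·A⁻¹
  (637 μA) / (46.75 kg⁻¹·m⁻²·s³·A²):  [A] / [kg⁻¹·m⁻²·s³·A²] = kg·m²·s⁻³·A⁻¹
  (715 m) × (429 kg·m·s⁻³·A⁻¹):  [m] · [kg·m·s⁻³·A⁻¹] = kg·m²·s⁻³·A⁻¹
  (40.87 kg·m²/(s³·A²)) × (78.58 cm):  [kg·m²·s⁻³·A⁻²] · [m] = kg·m³·s⁻³·A⁻²
The terms do not share a single dimension (kg·m²·s⁻³·A⁻¹ vs kg·m³·s⁻³·A⁻²).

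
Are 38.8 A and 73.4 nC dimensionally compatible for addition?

Dimensions:
  38.8 A:  A
  73.4 nC:  C = s·A
A ≠ s·A, so they cannot be added.

No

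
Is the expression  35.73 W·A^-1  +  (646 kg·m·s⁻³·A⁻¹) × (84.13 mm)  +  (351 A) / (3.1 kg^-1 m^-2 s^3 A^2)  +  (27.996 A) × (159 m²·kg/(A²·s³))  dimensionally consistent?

Expand each in SI base units:
  35.73 W·A^-1:  W·A⁻¹ = J·s⁻¹·A⁻¹ = kg·m²·s⁻³·A⁻¹
  (646 kg·m·s⁻³·A⁻¹) × (84.13 mm):  [kg·m·s⁻³·A⁻¹] · [m] = kg·m²·s⁻³·A⁻¹
  (351 A) / (3.1 kg^-1 m^-2 s^3 A^2):  [A] / [kg⁻¹·m⁻²·s³·A²] = kg·m²·s⁻³·A⁻¹
  (27.996 A) × (159 m²·kg/(A²·s³)):  [A] · [kg·m²·s⁻³·A⁻²] = kg·m²·s⁻³·A⁻¹
Every term reduces to kg·m²·s⁻³·A⁻¹.

Yes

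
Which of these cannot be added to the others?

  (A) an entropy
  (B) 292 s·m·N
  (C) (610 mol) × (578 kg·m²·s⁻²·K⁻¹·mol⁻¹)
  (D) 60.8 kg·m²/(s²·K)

Work out the base dimensions of each:
  (A) [entropy] = kg·m²·s⁻²·K⁻¹
  (B) N·m·s = kg·m·s⁻²·m·s = kg·m²·s⁻¹
  (C) [mol] · [kg·m²·s⁻²·K⁻¹·mol⁻¹] = kg·m²·s⁻²·K⁻¹
  (D) kg·m²·s⁻²·K⁻¹
All reduce to kg·m²·s⁻²·K⁻¹ except (B), which is kg·m²·s⁻¹.

(B)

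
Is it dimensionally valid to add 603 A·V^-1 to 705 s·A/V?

Work out the base dimensions of each:
  603 A·V^-1:  A·V⁻¹ = A·(J·C⁻¹)⁻¹ = kg⁻¹·m⁻²·s³·A²
  705 s·A/V:  A·s·V⁻¹ = A·s·(J·C⁻¹)⁻¹ = kg⁻¹·m⁻²·s⁴·A²
kg⁻¹·m⁻²·s³·A² ≠ kg⁻¹·m⁻²·s⁴·A², so they cannot be added.

No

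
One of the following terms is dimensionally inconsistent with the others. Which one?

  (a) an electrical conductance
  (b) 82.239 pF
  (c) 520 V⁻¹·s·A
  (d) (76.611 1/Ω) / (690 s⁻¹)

(a)

Reduce each to base SI dimensions:
  (a) [electrical conductance] = kg⁻¹·m⁻²·s³·A²
  (b) F = C·V⁻¹ = kg⁻¹·m⁻²·s⁴·A²
  (c) A·s·V⁻¹ = A·s·(J·C⁻¹)⁻¹ = kg⁻¹·m⁻²·s⁴·A²
  (d) [kg⁻¹·m⁻²·s³·A²] / [s⁻¹] = kg⁻¹·m⁻²·s⁴·A²
All reduce to kg⁻¹·m⁻²·s⁴·A² except (a), which is kg⁻¹·m⁻²·s³·A².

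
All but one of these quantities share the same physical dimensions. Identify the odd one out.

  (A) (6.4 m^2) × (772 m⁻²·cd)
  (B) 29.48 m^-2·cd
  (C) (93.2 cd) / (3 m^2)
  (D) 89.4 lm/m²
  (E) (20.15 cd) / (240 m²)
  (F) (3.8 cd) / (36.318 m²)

(A)

Reduce each to base SI dimensions:
  (A) [m²] · [m⁻²·cd] = cd
  (B) cd·m⁻² = m⁻²·cd
  (C) [cd] / [m²] = m⁻²·cd
  (D) lm·m⁻² = cd·m⁻² = m⁻²·cd
  (E) [cd] / [m²] = m⁻²·cd
  (F) [cd] / [m²] = m⁻²·cd
All reduce to m⁻²·cd except (A), which is cd.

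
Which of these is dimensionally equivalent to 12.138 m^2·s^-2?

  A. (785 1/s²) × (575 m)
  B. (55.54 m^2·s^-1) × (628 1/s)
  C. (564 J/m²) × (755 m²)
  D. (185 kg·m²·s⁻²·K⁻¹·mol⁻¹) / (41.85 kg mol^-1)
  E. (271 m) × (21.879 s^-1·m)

B.

Reference: m²·s⁻².
Each option:
  A. [s⁻²] · [m] = m·s⁻²
  B. [m²·s⁻¹] · [s⁻¹] = m²·s⁻²  ← same
  C. [kg·s⁻²] · [m²] = kg·m²·s⁻²
  D. [kg·m²·s⁻²·K⁻¹·mol⁻¹] / [kg·mol⁻¹] = m²·s⁻²·K⁻¹
  E. [m] · [m·s⁻¹] = m²·s⁻¹
Only B. matches m²·s⁻².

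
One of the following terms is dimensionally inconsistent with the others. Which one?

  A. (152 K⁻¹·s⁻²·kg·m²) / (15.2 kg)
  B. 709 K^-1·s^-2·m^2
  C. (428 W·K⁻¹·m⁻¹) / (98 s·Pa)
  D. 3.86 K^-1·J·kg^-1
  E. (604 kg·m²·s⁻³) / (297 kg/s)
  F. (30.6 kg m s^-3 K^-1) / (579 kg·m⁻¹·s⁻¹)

Dimensions:
  A. [kg·m²·s⁻²·K⁻¹] / [kg] = m²·s⁻²·K⁻¹
  B. m²·s⁻²·K⁻¹
  C. [kg·m·s⁻³·K⁻¹] / [kg·m⁻¹·s⁻¹] = m²·s⁻²·K⁻¹
  D. J·kg⁻¹·K⁻¹ = N·m·kg⁻¹·K⁻¹ = m²·s⁻²·K⁻¹
  E. [kg·m²·s⁻³] / [kg·s⁻¹] = m²·s⁻²
  F. [kg·m·s⁻³·K⁻¹] / [kg·m⁻¹·s⁻¹] = m²·s⁻²·K⁻¹
All reduce to m²·s⁻²·K⁻¹ except E., which is m²·s⁻².

E.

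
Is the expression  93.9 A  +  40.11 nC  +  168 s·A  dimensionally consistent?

No

Dimensions:
  93.9 A:  A
  40.11 nC:  C = s·A
  168 s·A:  A·s = s·A
The terms do not share a single dimension (A vs s·A).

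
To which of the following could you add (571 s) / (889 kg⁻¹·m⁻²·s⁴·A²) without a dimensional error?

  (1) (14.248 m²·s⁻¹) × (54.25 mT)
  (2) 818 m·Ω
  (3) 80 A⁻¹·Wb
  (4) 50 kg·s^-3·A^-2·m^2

Reference: [s] / [kg⁻¹·m⁻²·s⁴·A²] = kg·m²·s⁻³·A⁻².
Each option:
  (1) [m²·s⁻¹] · [kg·s⁻²·A⁻¹] = kg·m²·s⁻³·A⁻¹
  (2) Ω·m = V·A⁻¹·m = kg·m³·s⁻³·A⁻²
  (3) Wb·A⁻¹ = V·s·A⁻¹ = kg·m²·s⁻²·A⁻²
  (4) kg·m²·s⁻³·A⁻²  ← same
Only (4) matches kg·m²·s⁻³·A⁻².

(4)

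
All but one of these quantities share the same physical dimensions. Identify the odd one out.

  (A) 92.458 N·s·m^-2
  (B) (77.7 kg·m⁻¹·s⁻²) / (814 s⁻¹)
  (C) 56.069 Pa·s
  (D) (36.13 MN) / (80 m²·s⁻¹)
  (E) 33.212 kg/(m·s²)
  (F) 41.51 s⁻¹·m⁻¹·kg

Expand each in SI base units:
  (A) N·s·m⁻² = kg·m·s⁻²·s·m⁻² = kg·m⁻¹·s⁻¹
  (B) [kg·m⁻¹·s⁻²] / [s⁻¹] = kg·m⁻¹·s⁻¹
  (C) Pa·s = N·m⁻²·s = kg·m⁻¹·s⁻¹
  (D) [kg·m·s⁻²] / [m²·s⁻¹] = kg·m⁻¹·s⁻¹
  (E) kg·m⁻¹·s⁻²
  (F) kg·m⁻¹·s⁻¹
All reduce to kg·m⁻¹·s⁻¹ except (E), which is kg·m⁻¹·s⁻².

(E)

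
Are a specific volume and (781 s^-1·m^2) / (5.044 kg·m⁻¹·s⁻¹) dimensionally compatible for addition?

In SI base units:
  a specific volume:  [specific volume] = kg⁻¹·m³
  (781 s^-1·m^2) / (5.044 kg·m⁻¹·s⁻¹):  [m²·s⁻¹] / [kg·m⁻¹·s⁻¹] = kg⁻¹·m³
Both are kg⁻¹·m³, so they have the same dimensions and can be added.

Yes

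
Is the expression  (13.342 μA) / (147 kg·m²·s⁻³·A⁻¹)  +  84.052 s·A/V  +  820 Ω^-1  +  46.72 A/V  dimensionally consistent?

Dimensions:
  (13.342 μA) / (147 kg·m²·s⁻³·A⁻¹):  [A] / [kg·m²·s⁻³·A⁻¹] = kg⁻¹·m⁻²·s³·A²
  84.052 s·A/V:  A·s·V⁻¹ = A·s·(J·C⁻¹)⁻¹ = kg⁻¹·m⁻²·s⁴·A²
  820 Ω^-1:  Ω⁻¹ = (V·A⁻¹)⁻¹ = kg⁻¹·m⁻²·s³·A²
  46.72 A/V:  A·V⁻¹ = A·(J·C⁻¹)⁻¹ = kg⁻¹·m⁻²·s³·A²
The terms do not share a single dimension (kg⁻¹·m⁻²·s³·A² vs kg⁻¹·m⁻²·s⁴·A²).

No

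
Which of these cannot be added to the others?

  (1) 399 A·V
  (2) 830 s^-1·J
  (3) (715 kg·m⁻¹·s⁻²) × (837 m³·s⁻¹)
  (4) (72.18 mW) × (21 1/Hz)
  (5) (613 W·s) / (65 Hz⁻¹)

(4)

In SI base units:
  (1) V·A = J·C⁻¹·A = kg·m²·s⁻³
  (2) J·s⁻¹ = N·m·s⁻¹ = kg·m²·s⁻³
  (3) [kg·m⁻¹·s⁻²] · [m³·s⁻¹] = kg·m²·s⁻³
  (4) [kg·m²·s⁻³] · [s] = kg·m²·s⁻²
  (5) [kg·m²·s⁻²] / [s] = kg·m²·s⁻³
All reduce to kg·m²·s⁻³ except (4), which is kg·m²·s⁻².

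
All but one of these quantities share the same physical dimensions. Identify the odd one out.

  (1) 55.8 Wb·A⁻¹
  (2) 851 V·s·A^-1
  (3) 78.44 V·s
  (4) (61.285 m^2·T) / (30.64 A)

(3)

Expand each in SI base units:
  (1) Wb·A⁻¹ = V·s·A⁻¹ = kg·m²·s⁻²·A⁻²
  (2) V·s·A⁻¹ = J·C⁻¹·s·A⁻¹ = kg·m²·s⁻²·A⁻²
  (3) V·s = J·C⁻¹·s = kg·m²·s⁻²·A⁻¹
  (4) [kg·m²·s⁻²·A⁻¹] / [A] = kg·m²·s⁻²·A⁻²
All reduce to kg·m²·s⁻²·A⁻² except (3), which is kg·m²·s⁻²·A⁻¹.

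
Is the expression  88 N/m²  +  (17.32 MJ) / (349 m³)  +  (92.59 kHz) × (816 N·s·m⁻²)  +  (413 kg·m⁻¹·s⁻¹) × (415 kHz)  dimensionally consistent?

Reduce each to base SI dimensions:
  88 N/m²:  N·m⁻² = kg·m·s⁻²·m⁻² = kg·m⁻¹·s⁻²
  (17.32 MJ) / (349 m³):  [kg·m²·s⁻²] / [m³] = kg·m⁻¹·s⁻²
  (92.59 kHz) × (816 N·s·m⁻²):  [s⁻¹] · [kg·m⁻¹·s⁻¹] = kg·m⁻¹·s⁻²
  (413 kg·m⁻¹·s⁻¹) × (415 kHz):  [kg·m⁻¹·s⁻¹] · [s⁻¹] = kg·m⁻¹·s⁻²
Every term reduces to kg·m⁻¹·s⁻².

Yes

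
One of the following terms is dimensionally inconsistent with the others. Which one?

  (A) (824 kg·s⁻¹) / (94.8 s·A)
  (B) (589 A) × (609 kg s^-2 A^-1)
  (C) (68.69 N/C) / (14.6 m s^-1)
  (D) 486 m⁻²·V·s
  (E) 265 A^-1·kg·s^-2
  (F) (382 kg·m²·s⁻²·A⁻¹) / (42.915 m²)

(B)

Dimensions:
  (A) [kg·s⁻¹] / [s·A] = kg·s⁻²·A⁻¹
  (B) [A] · [kg·s⁻²·A⁻¹] = kg·s⁻²
  (C) [kg·m·s⁻³·A⁻¹] / [m·s⁻¹] = kg·s⁻²·A⁻¹
  (D) V·s·m⁻² = J·C⁻¹·s·m⁻² = kg·s⁻²·A⁻¹
  (E) kg·s⁻²·A⁻¹
  (F) [kg·m²·s⁻²·A⁻¹] / [m²] = kg·s⁻²·A⁻¹
All reduce to kg·s⁻²·A⁻¹ except (B), which is kg·s⁻².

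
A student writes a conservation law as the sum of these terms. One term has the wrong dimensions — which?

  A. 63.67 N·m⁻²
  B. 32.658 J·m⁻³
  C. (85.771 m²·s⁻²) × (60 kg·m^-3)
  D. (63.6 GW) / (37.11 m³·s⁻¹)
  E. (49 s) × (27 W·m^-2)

E.

Work out the base dimensions of each:
  A. N·m⁻² = kg·m·s⁻²·m⁻² = kg·m⁻¹·s⁻²
  B. J·m⁻³ = N·m·m⁻³ = kg·m⁻¹·s⁻²
  C. [m²·s⁻²] · [kg·m⁻³] = kg·m⁻¹·s⁻²
  D. [kg·m²·s⁻³] / [m³·s⁻¹] = kg·m⁻¹·s⁻²
  E. [s] · [kg·s⁻³] = kg·s⁻²
All reduce to kg·m⁻¹·s⁻² except E., which is kg·s⁻².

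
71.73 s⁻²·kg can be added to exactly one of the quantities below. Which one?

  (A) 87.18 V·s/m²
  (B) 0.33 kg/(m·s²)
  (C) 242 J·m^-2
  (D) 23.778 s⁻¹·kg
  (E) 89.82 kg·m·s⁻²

(C)

Reference: kg·s⁻².
Each option:
  (A) V·s·m⁻² = J·C⁻¹·s·m⁻² = kg·s⁻²·A⁻¹
  (B) kg·m⁻¹·s⁻²
  (C) J·m⁻² = N·m·m⁻² = kg·s⁻²  ← same
  (D) kg·s⁻¹
  (E) kg·m·s⁻²
Only (C) matches kg·s⁻².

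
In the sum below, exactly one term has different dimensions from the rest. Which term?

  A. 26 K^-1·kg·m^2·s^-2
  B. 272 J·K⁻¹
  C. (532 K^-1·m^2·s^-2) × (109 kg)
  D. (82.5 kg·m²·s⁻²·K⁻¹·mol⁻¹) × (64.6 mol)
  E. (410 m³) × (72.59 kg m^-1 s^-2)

E.

Reduce each to base SI dimensions:
  A. kg·m²·s⁻²·K⁻¹
  B. J·K⁻¹ = N·m·K⁻¹ = kg·m²·s⁻²·K⁻¹
  C. [m²·s⁻²·K⁻¹] · [kg] = kg·m²·s⁻²·K⁻¹
  D. [kg·m²·s⁻²·K⁻¹·mol⁻¹] · [mol] = kg·m²·s⁻²·K⁻¹
  E. [m³] · [kg·m⁻¹·s⁻²] = kg·m²·s⁻²
All reduce to kg·m²·s⁻²·K⁻¹ except E., which is kg·m²·s⁻².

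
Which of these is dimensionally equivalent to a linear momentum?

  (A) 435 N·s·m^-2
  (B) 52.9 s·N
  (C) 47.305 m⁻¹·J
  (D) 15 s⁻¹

Reference: [linear momentum] = kg·m·s⁻¹.
Each option:
  (A) N·s·m⁻² = kg·m·s⁻²·s·m⁻² = kg·m⁻¹·s⁻¹
  (B) N·s = kg·m·s⁻²·s = kg·m·s⁻¹  ← same
  (C) J·m⁻¹ = N·m·m⁻¹ = kg·m·s⁻²
  (D) s⁻¹
Only (B) matches kg·m·s⁻¹.

(B)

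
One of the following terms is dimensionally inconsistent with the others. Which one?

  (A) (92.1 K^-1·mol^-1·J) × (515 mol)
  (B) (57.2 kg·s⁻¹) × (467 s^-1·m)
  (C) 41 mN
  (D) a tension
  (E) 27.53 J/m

Reduce each to base SI dimensions:
  (A) [kg·m²·s⁻²·K⁻¹·mol⁻¹] · [mol] = kg·m²·s⁻²·K⁻¹
  (B) [kg·s⁻¹] · [m·s⁻¹] = kg·m·s⁻²
  (C) N = kg·m·s⁻²
  (D) [tension] = kg·m·s⁻²
  (E) J·m⁻¹ = N·m·m⁻¹ = kg·m·s⁻²
All reduce to kg·m·s⁻² except (A), which is kg·m²·s⁻²·K⁻¹.

(A)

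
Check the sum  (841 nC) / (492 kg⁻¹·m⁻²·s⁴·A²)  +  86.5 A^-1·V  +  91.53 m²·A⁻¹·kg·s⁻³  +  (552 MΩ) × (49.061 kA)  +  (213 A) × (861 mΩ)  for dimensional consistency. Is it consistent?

In SI base units:
  (841 nC) / (492 kg⁻¹·m⁻²·s⁴·A²):  [s·A] / [kg⁻¹·m⁻²·s⁴·A²] = kg·m²·s⁻³·A⁻¹
  86.5 A^-1·V:  V·A⁻¹ = J·C⁻¹·A⁻¹ = kg·m²·s⁻³·A⁻²
  91.53 m²·A⁻¹·kg·s⁻³:  kg·m²·s⁻³·A⁻¹
  (552 MΩ) × (49.061 kA):  [kg·m²·s⁻³·A⁻²] · [A] = kg·m²·s⁻³·A⁻¹
  (213 A) × (861 mΩ):  [A] · [kg·m²·s⁻³·A⁻²] = kg·m²·s⁻³·A⁻¹
The terms do not share a single dimension (kg·m²·s⁻³·A⁻² vs kg·m²·s⁻³·A⁻¹).

No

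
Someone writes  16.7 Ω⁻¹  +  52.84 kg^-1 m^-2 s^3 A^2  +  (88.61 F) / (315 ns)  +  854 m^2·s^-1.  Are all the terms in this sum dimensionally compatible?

In SI base units:
  16.7 Ω⁻¹:  Ω⁻¹ = (V·A⁻¹)⁻¹ = kg⁻¹·m⁻²·s³·A²
  52.84 kg^-1 m^-2 s^3 A^2:  kg⁻¹·m⁻²·s³·A²
  (88.61 F) / (315 ns):  [kg⁻¹·m⁻²·s⁴·A²] / [s] = kg⁻¹·m⁻²·s³·A²
  854 m^2·s^-1:  m²·s⁻¹
The terms do not share a single dimension (kg⁻¹·m⁻²·s³·A² vs m²·s⁻¹).

No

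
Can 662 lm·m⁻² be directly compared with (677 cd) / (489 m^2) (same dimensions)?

Yes

In SI base units:
  662 lm·m⁻²:  lm·m⁻² = cd·m⁻² = m⁻²·cd
  (677 cd) / (489 m^2):  [cd] / [m²] = m⁻²·cd
Both are m⁻²·cd, so they have the same dimensions and can be added.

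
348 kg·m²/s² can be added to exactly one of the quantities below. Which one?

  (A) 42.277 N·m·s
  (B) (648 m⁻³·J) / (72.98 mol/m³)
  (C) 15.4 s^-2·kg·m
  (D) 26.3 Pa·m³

(D)

Reference: kg·m²·s⁻².
Each option:
  (A) N·m·s = kg·m·s⁻²·m·s = kg·m²·s⁻¹
  (B) [kg·m⁻¹·s⁻²] / [m⁻³·mol] = kg·m²·s⁻²·mol⁻¹
  (C) kg·m·s⁻²
  (D) Pa·m³ = N·m⁻²·m³ = kg·m²·s⁻²  ← same
Only (D) matches kg·m²·s⁻².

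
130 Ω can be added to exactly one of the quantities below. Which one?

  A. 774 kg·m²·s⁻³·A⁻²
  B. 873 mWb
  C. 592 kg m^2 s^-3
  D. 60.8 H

A.

Reference: Ω = V·A⁻¹ = kg·m²·s⁻³·A⁻².
Each option:
  A. kg·m²·s⁻³·A⁻²  ← same
  B. Wb = V·s = kg·m²·s⁻²·A⁻¹
  C. kg·m²·s⁻³
  D. H = V·s·A⁻¹ = kg·m²·s⁻²·A⁻²
Only A. matches kg·m²·s⁻³·A⁻².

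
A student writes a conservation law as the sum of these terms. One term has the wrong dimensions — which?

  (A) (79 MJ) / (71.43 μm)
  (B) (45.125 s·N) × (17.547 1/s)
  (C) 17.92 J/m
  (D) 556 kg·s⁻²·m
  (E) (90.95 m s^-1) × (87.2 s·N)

(E)

Dimensions:
  (A) [kg·m²·s⁻²] / [m] = kg·m·s⁻²
  (B) [kg·m·s⁻¹] · [s⁻¹] = kg·m·s⁻²
  (C) J·m⁻¹ = N·m·m⁻¹ = kg·m·s⁻²
  (D) kg·m·s⁻²
  (E) [m·s⁻¹] · [kg·m·s⁻¹] = kg·m²·s⁻²
All reduce to kg·m·s⁻² except (E), which is kg·m²·s⁻².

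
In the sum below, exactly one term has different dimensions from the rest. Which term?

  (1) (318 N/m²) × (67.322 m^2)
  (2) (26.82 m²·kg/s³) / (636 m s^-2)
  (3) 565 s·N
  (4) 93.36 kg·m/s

(1)

Expand each in SI base units:
  (1) [kg·m⁻¹·s⁻²] · [m²] = kg·m·s⁻²
  (2) [kg·m²·s⁻³] / [m·s⁻²] = kg·m·s⁻¹
  (3) N·s = kg·m·s⁻²·s = kg·m·s⁻¹
  (4) kg·m·s⁻¹
All reduce to kg·m·s⁻¹ except (1), which is kg·m·s⁻².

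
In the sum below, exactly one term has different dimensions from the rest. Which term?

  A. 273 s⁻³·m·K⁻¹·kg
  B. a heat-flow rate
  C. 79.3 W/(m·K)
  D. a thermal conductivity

B.

Work out the base dimensions of each:
  A. kg·m·s⁻³·K⁻¹
  B. [heat-flow rate] = kg·m²·s⁻³
  C. W·m⁻¹·K⁻¹ = J·s⁻¹·m⁻¹·K⁻¹ = kg·m·s⁻³·K⁻¹
  D. [thermal conductivity] = kg·m·s⁻³·K⁻¹
All reduce to kg·m·s⁻³·K⁻¹ except B., which is kg·m²·s⁻³.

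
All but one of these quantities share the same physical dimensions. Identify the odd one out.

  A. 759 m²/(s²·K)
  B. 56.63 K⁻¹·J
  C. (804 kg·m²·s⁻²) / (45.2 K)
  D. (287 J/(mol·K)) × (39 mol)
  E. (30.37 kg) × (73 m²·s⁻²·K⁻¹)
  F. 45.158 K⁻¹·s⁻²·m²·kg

Reduce each to base SI dimensions:
  A. m²·s⁻²·K⁻¹
  B. J·K⁻¹ = N·m·K⁻¹ = kg·m²·s⁻²·K⁻¹
  C. [kg·m²·s⁻²] / [K] = kg·m²·s⁻²·K⁻¹
  D. [kg·m²·s⁻²·K⁻¹·mol⁻¹] · [mol] = kg·m²·s⁻²·K⁻¹
  E. [kg] · [m²·s⁻²·K⁻¹] = kg·m²·s⁻²·K⁻¹
  F. kg·m²·s⁻²·K⁻¹
All reduce to kg·m²·s⁻²·K⁻¹ except A., which is m²·s⁻²·K⁻¹.

A.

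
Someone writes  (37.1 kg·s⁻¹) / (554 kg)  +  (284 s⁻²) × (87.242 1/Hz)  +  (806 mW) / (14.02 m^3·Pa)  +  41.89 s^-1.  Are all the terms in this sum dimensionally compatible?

Yes

Reduce each to base SI dimensions:
  (37.1 kg·s⁻¹) / (554 kg):  [kg·s⁻¹] / [kg] = s⁻¹
  (284 s⁻²) × (87.242 1/Hz):  [s⁻²] · [s] = s⁻¹
  (806 mW) / (14.02 m^3·Pa):  [kg·m²·s⁻³] / [kg·m²·s⁻²] = s⁻¹
  41.89 s^-1:  s⁻¹
Every term reduces to s⁻¹.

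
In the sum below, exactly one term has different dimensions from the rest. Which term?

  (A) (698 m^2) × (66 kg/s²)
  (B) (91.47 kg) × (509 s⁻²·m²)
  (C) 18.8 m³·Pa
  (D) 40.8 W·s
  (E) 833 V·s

Work out the base dimensions of each:
  (A) [m²] · [kg·s⁻²] = kg·m²·s⁻²
  (B) [kg] · [m²·s⁻²] = kg·m²·s⁻²
  (C) Pa·m³ = N·m⁻²·m³ = kg·m²·s⁻²
  (D) W·s = J·s⁻¹·s = kg·m²·s⁻²
  (E) V·s = J·C⁻¹·s = kg·m²·s⁻²·A⁻¹
All reduce to kg·m²·s⁻² except (E), which is kg·m²·s⁻²·A⁻¹.

(E)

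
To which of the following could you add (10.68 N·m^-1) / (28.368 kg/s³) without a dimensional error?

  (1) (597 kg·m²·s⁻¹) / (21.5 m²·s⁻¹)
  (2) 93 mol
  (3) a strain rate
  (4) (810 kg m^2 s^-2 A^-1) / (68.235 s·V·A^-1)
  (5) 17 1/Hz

Reference: [kg·s⁻²] / [kg·s⁻³] = s.
Each option:
  (1) [kg·m²·s⁻¹] / [m²·s⁻¹] = kg
  (2) mol
  (3) [strain rate] = s⁻¹
  (4) [kg·m²·s⁻²·A⁻¹] / [kg·m²·s⁻²·A⁻²] = A
  (5) Hz⁻¹ = (s⁻¹)⁻¹ = s  ← same
Only (5) matches s.

(5)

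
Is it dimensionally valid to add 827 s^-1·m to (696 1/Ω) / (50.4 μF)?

No

Reduce each to base SI dimensions:
  827 s^-1·m:  m·s⁻¹
  (696 1/Ω) / (50.4 μF):  [kg⁻¹·m⁻²·s³·A²] / [kg⁻¹·m⁻²·s⁴·A²] = s⁻¹
m·s⁻¹ ≠ s⁻¹, so they cannot be added.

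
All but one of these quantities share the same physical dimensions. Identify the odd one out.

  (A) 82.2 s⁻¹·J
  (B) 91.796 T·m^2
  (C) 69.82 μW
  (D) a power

Work out the base dimensions of each:
  (A) J·s⁻¹ = N·m·s⁻¹ = kg·m²·s⁻³
  (B) T·m² = Wb·m⁻²·m² = kg·m²·s⁻²·A⁻¹
  (C) W = J·s⁻¹ = kg·m²·s⁻³
  (D) [power] = kg·m²·s⁻³
All reduce to kg·m²·s⁻³ except (B), which is kg·m²·s⁻²·A⁻¹.

(B)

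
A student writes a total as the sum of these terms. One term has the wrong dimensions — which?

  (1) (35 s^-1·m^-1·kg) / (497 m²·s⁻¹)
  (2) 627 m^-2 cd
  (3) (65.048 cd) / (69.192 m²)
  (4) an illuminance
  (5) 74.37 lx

(1)

Work out the base dimensions of each:
  (1) [kg·m⁻¹·s⁻¹] / [m²·s⁻¹] = kg·m⁻³
  (2) m⁻²·cd
  (3) [cd] / [m²] = m⁻²·cd
  (4) [illuminance] = m⁻²·cd
  (5) lx = lm·m⁻² = m⁻²·cd
All reduce to m⁻²·cd except (1), which is kg·m⁻³.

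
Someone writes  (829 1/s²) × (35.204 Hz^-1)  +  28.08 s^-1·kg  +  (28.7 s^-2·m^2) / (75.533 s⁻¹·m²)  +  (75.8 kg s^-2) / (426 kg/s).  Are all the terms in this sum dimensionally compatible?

Dimensions:
  (829 1/s²) × (35.204 Hz^-1):  [s⁻²] · [s] = s⁻¹
  28.08 s^-1·kg:  kg·s⁻¹
  (28.7 s^-2·m^2) / (75.533 s⁻¹·m²):  [m²·s⁻²] / [m²·s⁻¹] = s⁻¹
  (75.8 kg s^-2) / (426 kg/s):  [kg·s⁻²] / [kg·s⁻¹] = s⁻¹
The terms do not share a single dimension (kg·s⁻¹ vs s⁻¹).

No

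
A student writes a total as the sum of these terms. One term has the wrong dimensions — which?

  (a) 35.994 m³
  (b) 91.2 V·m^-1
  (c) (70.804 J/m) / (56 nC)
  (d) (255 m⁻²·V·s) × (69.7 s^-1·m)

In SI base units:
  (a) m³
  (b) V·m⁻¹ = J·C⁻¹·m⁻¹ = kg·m·s⁻³·A⁻¹
  (c) [kg·m·s⁻²] / [s·A] = kg·m·s⁻³·A⁻¹
  (d) [kg·s⁻²·A⁻¹] · [m·s⁻¹] = kg·m·s⁻³·A⁻¹
All reduce to kg·m·s⁻³·A⁻¹ except (a), which is m³.

(a)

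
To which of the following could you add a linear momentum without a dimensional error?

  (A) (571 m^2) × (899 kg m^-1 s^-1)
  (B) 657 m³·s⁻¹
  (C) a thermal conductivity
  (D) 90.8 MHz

(A)

Reference: [linear momentum] = kg·m·s⁻¹.
Each option:
  (A) [m²] · [kg·m⁻¹·s⁻¹] = kg·m·s⁻¹  ← same
  (B) m³·s⁻¹
  (C) [thermal conductivity] = kg·m·s⁻³·K⁻¹
  (D) Hz = s⁻¹
Only (A) matches kg·m·s⁻¹.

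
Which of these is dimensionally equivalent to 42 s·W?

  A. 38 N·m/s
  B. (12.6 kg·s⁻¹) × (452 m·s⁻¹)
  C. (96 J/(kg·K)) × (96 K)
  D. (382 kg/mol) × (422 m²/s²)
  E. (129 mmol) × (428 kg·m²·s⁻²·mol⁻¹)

E.

Reference: W·s = J·s⁻¹·s = kg·m²·s⁻².
Each option:
  A. N·m·s⁻¹ = kg·m·s⁻²·m·s⁻¹ = kg·m²·s⁻³
  B. [kg·s⁻¹] · [m·s⁻¹] = kg·m·s⁻²
  C. [m²·s⁻²·K⁻¹] · [K] = m²·s⁻²
  D. [kg·mol⁻¹] · [m²·s⁻²] = kg·m²·s⁻²·mol⁻¹
  E. [mol] · [kg·m²·s⁻²·mol⁻¹] = kg·m²·s⁻²  ← same
Only E. matches kg·m²·s⁻².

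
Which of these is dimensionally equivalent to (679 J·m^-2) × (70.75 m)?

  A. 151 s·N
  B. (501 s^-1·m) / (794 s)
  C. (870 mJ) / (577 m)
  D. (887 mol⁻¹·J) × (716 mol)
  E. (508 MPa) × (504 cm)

C.

Reference: [kg·s⁻²] · [m] = kg·m·s⁻².
Each option:
  A. N·s = kg·m·s⁻²·s = kg·m·s⁻¹
  B. [m·s⁻¹] / [s] = m·s⁻²
  C. [kg·m²·s⁻²] / [m] = kg·m·s⁻²  ← same
  D. [kg·m²·s⁻²·mol⁻¹] · [mol] = kg·m²·s⁻²
  E. [kg·m⁻¹·s⁻²] · [m] = kg·s⁻²
Only C. matches kg·m·s⁻².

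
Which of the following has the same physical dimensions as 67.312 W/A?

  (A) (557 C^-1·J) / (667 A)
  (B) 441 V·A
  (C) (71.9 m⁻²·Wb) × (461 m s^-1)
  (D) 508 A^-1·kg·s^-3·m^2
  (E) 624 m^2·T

(D)

Reference: W·A⁻¹ = J·s⁻¹·A⁻¹ = kg·m²·s⁻³·A⁻¹.
Each option:
  (A) [kg·m²·s⁻³·A⁻¹] / [A] = kg·m²·s⁻³·A⁻²
  (B) V·A = J·C⁻¹·A = kg·m²·s⁻³
  (C) [kg·s⁻²·A⁻¹] · [m·s⁻¹] = kg·m·s⁻³·A⁻¹
  (D) kg·m²·s⁻³·A⁻¹  ← same
  (E) T·m² = Wb·m⁻²·m² = kg·m²·s⁻²·A⁻¹
Only (D) matches kg·m²·s⁻³·A⁻¹.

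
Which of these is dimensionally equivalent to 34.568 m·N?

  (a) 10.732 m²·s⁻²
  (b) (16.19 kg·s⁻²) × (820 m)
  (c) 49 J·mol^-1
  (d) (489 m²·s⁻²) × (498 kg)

Reference: N·m = kg·m·s⁻²·m = kg·m²·s⁻².
Each option:
  (a) m²·s⁻²
  (b) [kg·s⁻²] · [m] = kg·m·s⁻²
  (c) J·mol⁻¹ = N·m·mol⁻¹ = kg·m²·s⁻²·mol⁻¹
  (d) [m²·s⁻²] · [kg] = kg·m²·s⁻²  ← same
Only (d) matches kg·m²·s⁻².

(d)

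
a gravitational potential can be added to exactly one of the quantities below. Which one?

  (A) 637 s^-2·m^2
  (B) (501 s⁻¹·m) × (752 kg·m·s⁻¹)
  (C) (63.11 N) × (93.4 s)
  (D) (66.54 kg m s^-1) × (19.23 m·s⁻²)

(A)

Reference: [gravitational potential] = m²·s⁻².
Each option:
  (A) m²·s⁻²  ← same
  (B) [m·s⁻¹] · [kg·m·s⁻¹] = kg·m²·s⁻²
  (C) [kg·m·s⁻²] · [s] = kg·m·s⁻¹
  (D) [kg·m·s⁻¹] · [m·s⁻²] = kg·m²·s⁻³
Only (A) matches m²·s⁻².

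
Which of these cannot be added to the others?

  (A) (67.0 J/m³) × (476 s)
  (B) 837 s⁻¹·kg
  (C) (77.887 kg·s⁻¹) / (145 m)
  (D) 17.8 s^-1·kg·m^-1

In SI base units:
  (A) [kg·m⁻¹·s⁻²] · [s] = kg·m⁻¹·s⁻¹
  (B) kg·s⁻¹
  (C) [kg·s⁻¹] / [m] = kg·m⁻¹·s⁻¹
  (D) kg·m⁻¹·s⁻¹
All reduce to kg·m⁻¹·s⁻¹ except (B), which is kg·s⁻¹.

(B)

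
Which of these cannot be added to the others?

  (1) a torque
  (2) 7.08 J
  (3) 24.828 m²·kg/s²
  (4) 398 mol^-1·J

(4)

Expand each in SI base units:
  (1) [torque] = kg·m²·s⁻²
  (2) J = N·m = kg·m²·s⁻²
  (3) kg·m²·s⁻²
  (4) J·mol⁻¹ = N·m·mol⁻¹ = kg·m²·s⁻²·mol⁻¹
All reduce to kg·m²·s⁻² except (4), which is kg·m²·s⁻²·mol⁻¹.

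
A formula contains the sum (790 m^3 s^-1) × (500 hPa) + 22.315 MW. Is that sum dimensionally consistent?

Yes

Dimensions:
  (790 m^3 s^-1) × (500 hPa):  [m³·s⁻¹] · [kg·m⁻¹·s⁻²] = kg·m²·s⁻³
  22.315 MW:  W = J·s⁻¹ = kg·m²·s⁻³
Both are kg·m²·s⁻³, so they have the same dimensions and can be added.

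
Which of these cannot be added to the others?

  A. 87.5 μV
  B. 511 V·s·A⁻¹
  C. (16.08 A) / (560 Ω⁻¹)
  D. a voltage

B.

In SI base units:
  A. V = J·C⁻¹ = kg·m²·s⁻³·A⁻¹
  B. V·s·A⁻¹ = J·C⁻¹·s·A⁻¹ = kg·m²·s⁻²·A⁻²
  C. [A] / [kg⁻¹·m⁻²·s³·A²] = kg·m²·s⁻³·A⁻¹
  D. [voltage] = kg·m²·s⁻³·A⁻¹
All reduce to kg·m²·s⁻³·A⁻¹ except B., which is kg·m²·s⁻²·A⁻².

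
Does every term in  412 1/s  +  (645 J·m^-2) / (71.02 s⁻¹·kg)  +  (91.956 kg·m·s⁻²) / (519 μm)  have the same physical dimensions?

Expand each in SI base units:
  412 1/s:  s⁻¹
  (645 J·m^-2) / (71.02 s⁻¹·kg):  [kg·s⁻²] / [kg·s⁻¹] = s⁻¹
  (91.956 kg·m·s⁻²) / (519 μm):  [kg·m·s⁻²] / [m] = kg·s⁻²
The terms do not share a single dimension (kg·s⁻² vs s⁻¹).

No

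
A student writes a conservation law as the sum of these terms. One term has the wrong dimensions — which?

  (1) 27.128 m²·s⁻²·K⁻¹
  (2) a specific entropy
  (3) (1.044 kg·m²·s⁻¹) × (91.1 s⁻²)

(3)

Expand each in SI base units:
  (1) m²·s⁻²·K⁻¹
  (2) [specific entropy] = m²·s⁻²·K⁻¹
  (3) [kg·m²·s⁻¹] · [s⁻²] = kg·m²·s⁻³
All reduce to m²·s⁻²·K⁻¹ except (3), which is kg·m²·s⁻³.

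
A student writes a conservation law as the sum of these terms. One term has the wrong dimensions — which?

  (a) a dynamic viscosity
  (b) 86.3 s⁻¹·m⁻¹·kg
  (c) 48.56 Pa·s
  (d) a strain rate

Dimensions:
  (a) [dynamic viscosity] = kg·m⁻¹·s⁻¹
  (b) kg·m⁻¹·s⁻¹
  (c) Pa·s = N·m⁻²·s = kg·m⁻¹·s⁻¹
  (d) [strain rate] = s⁻¹
All reduce to kg·m⁻¹·s⁻¹ except (d), which is s⁻¹.

(d)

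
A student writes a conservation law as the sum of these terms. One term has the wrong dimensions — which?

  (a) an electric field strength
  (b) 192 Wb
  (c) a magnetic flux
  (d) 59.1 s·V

Work out the base dimensions of each:
  (a) [electric field strength] = kg·m·s⁻³·A⁻¹
  (b) Wb = V·s = kg·m²·s⁻²·A⁻¹
  (c) [magnetic flux] = kg·m²·s⁻²·A⁻¹
  (d) V·s = J·C⁻¹·s = kg·m²·s⁻²·A⁻¹
All reduce to kg·m²·s⁻²·A⁻¹ except (a), which is kg·m·s⁻³·A⁻¹.

(a)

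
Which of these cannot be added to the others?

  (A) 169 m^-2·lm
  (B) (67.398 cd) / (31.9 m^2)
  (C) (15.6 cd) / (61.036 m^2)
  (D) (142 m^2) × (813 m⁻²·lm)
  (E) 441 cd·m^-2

(D)

Reduce each to base SI dimensions:
  (A) lm·m⁻² = cd·m⁻² = m⁻²·cd
  (B) [cd] / [m²] = m⁻²·cd
  (C) [cd] / [m²] = m⁻²·cd
  (D) [m²] · [m⁻²·cd] = cd
  (E) cd·m⁻² = m⁻²·cd
All reduce to m⁻²·cd except (D), which is cd.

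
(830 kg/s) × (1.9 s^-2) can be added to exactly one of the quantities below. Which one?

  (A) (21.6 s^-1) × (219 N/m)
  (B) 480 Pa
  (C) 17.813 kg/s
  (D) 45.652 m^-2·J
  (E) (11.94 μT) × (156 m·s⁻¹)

Reference: [kg·s⁻¹] · [s⁻²] = kg·s⁻³.
Each option:
  (A) [s⁻¹] · [kg·s⁻²] = kg·s⁻³  ← same
  (B) Pa = N·m⁻² = kg·m⁻¹·s⁻²
  (C) kg·s⁻¹
  (D) J·m⁻² = N·m·m⁻² = kg·s⁻²
  (E) [kg·s⁻²·A⁻¹] · [m·s⁻¹] = kg·m·s⁻³·A⁻¹
Only (A) matches kg·s⁻³.

(A)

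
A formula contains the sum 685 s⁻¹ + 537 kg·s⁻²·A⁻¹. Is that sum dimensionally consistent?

Reduce each to base SI dimensions:
  685 s⁻¹:  s⁻¹
  537 kg·s⁻²·A⁻¹:  kg·s⁻²·A⁻¹
s⁻¹ ≠ kg·s⁻²·A⁻¹, so they cannot be added.

No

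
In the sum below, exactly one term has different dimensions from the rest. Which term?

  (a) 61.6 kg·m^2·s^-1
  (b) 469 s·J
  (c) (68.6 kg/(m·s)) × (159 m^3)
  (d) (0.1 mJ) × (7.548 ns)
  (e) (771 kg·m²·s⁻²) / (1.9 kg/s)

(e)

Dimensions:
  (a) kg·m²·s⁻¹
  (b) J·s = N·m·s = kg·m²·s⁻¹
  (c) [kg·m⁻¹·s⁻¹] · [m³] = kg·m²·s⁻¹
  (d) [kg·m²·s⁻²] · [s] = kg·m²·s⁻¹
  (e) [kg·m²·s⁻²] / [kg·s⁻¹] = m²·s⁻¹
All reduce to kg·m²·s⁻¹ except (e), which is m²·s⁻¹.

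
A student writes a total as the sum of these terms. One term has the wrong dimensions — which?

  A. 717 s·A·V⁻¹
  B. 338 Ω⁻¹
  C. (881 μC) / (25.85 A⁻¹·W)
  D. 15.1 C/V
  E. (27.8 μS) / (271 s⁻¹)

Reduce each to base SI dimensions:
  A. A·s·V⁻¹ = A·s·(J·C⁻¹)⁻¹ = kg⁻¹·m⁻²·s⁴·A²
  B. Ω⁻¹ = (V·A⁻¹)⁻¹ = kg⁻¹·m⁻²·s³·A²
  C. [s·A] / [kg·m²·s⁻³·A⁻¹] = kg⁻¹·m⁻²·s⁴·A²
  D. C·V⁻¹ = s·A·(J·C⁻¹)⁻¹ = kg⁻¹·m⁻²·s⁴·A²
  E. [kg⁻¹·m⁻²·s³·A²] / [s⁻¹] = kg⁻¹·m⁻²·s⁴·A²
All reduce to kg⁻¹·m⁻²·s⁴·A² except B., which is kg⁻¹·m⁻²·s³·A².

B.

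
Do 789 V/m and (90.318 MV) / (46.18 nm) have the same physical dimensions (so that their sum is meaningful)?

Yes

Reduce each to base SI dimensions:
  789 V/m:  V·m⁻¹ = J·C⁻¹·m⁻¹ = kg·m·s⁻³·A⁻¹
  (90.318 MV) / (46.18 nm):  [kg·m²·s⁻³·A⁻¹] / [m] = kg·m·s⁻³·A⁻¹
Both are kg·m·s⁻³·A⁻¹, so they have the same dimensions and can be added.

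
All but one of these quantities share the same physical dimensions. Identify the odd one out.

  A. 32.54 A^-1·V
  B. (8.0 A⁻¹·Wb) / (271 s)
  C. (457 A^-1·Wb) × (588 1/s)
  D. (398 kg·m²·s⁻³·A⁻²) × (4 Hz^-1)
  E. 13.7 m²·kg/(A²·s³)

In SI base units:
  A. V·A⁻¹ = J·C⁻¹·A⁻¹ = kg·m²·s⁻³·A⁻²
  B. [kg·m²·s⁻²·A⁻²] / [s] = kg·m²·s⁻³·A⁻²
  C. [kg·m²·s⁻²·A⁻²] · [s⁻¹] = kg·m²·s⁻³·A⁻²
  D. [kg·m²·s⁻³·A⁻²] · [s] = kg·m²·s⁻²·A⁻²
  E. kg·m²·s⁻³·A⁻²
All reduce to kg·m²·s⁻³·A⁻² except D., which is kg·m²·s⁻²·A⁻².

D.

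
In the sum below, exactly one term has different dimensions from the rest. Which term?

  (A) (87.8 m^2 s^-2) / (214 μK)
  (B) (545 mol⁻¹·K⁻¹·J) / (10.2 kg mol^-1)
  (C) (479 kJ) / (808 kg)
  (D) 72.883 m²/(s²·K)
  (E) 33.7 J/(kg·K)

(C)

In SI base units:
  (A) [m²·s⁻²] / [K] = m²·s⁻²·K⁻¹
  (B) [kg·m²·s⁻²·K⁻¹·mol⁻¹] / [kg·mol⁻¹] = m²·s⁻²·K⁻¹
  (C) [kg·m²·s⁻²] / [kg] = m²·s⁻²
  (D) m²·s⁻²·K⁻¹
  (E) J·kg⁻¹·K⁻¹ = N·m·kg⁻¹·K⁻¹ = m²·s⁻²·K⁻¹
All reduce to m²·s⁻²·K⁻¹ except (C), which is m²·s⁻².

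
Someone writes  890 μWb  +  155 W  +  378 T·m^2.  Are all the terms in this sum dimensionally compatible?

No

Expand each in SI base units:
  890 μWb:  Wb = V·s = kg·m²·s⁻²·A⁻¹
  155 W:  W = J·s⁻¹ = kg·m²·s⁻³
  378 T·m^2:  T·m² = Wb·m⁻²·m² = kg·m²·s⁻²·A⁻¹
The terms do not share a single dimension (kg·m²·s⁻²·A⁻¹ vs kg·m²·s⁻³).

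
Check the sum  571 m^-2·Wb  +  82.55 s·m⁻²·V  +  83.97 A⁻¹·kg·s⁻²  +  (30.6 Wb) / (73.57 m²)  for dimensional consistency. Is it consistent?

Yes

Expand each in SI base units:
  571 m^-2·Wb:  Wb·m⁻² = V·s·m⁻² = kg·s⁻²·A⁻¹
  82.55 s·m⁻²·V:  V·s·m⁻² = J·C⁻¹·s·m⁻² = kg·s⁻²·A⁻¹
  83.97 A⁻¹·kg·s⁻²:  kg·s⁻²·A⁻¹
  (30.6 Wb) / (73.57 m²):  [kg·m²·s⁻²·A⁻¹] / [m²] = kg·s⁻²·A⁻¹
Every term reduces to kg·s⁻²·A⁻¹.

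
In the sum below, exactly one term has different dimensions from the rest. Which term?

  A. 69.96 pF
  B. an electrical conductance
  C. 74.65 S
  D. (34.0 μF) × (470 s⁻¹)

Dimensions:
  A. F = C·V⁻¹ = kg⁻¹·m⁻²·s⁴·A²
  B. [electrical conductance] = kg⁻¹·m⁻²·s³·A²
  C. S = Ω⁻¹ = kg⁻¹·m⁻²·s³·A²
  D. [kg⁻¹·m⁻²·s⁴·A²] · [s⁻¹] = kg⁻¹·m⁻²·s³·A²
All reduce to kg⁻¹·m⁻²·s³·A² except A., which is kg⁻¹·m⁻²·s⁴·A².

A.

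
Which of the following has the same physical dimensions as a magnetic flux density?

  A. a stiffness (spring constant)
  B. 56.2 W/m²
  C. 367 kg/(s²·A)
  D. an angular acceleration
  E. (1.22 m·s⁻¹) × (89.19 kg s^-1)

C.

Reference: [magnetic flux density] = kg·s⁻²·A⁻¹.
Each option:
  A. [stiffness (spring constant)] = kg·s⁻²
  B. W·m⁻² = J·s⁻¹·m⁻² = kg·s⁻³
  C. kg·s⁻²·A⁻¹  ← same
  D. [angular acceleration] = s⁻²
  E. [m·s⁻¹] · [kg·s⁻¹] = kg·m·s⁻²
Only C. matches kg·s⁻²·A⁻¹.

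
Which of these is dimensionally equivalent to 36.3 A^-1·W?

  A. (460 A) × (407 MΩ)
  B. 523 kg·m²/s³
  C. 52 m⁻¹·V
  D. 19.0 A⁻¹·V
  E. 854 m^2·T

Reference: W·A⁻¹ = J·s⁻¹·A⁻¹ = kg·m²·s⁻³·A⁻¹.
Each option:
  A. [A] · [kg·m²·s⁻³·A⁻²] = kg·m²·s⁻³·A⁻¹  ← same
  B. kg·m²·s⁻³
  C. V·m⁻¹ = J·C⁻¹·m⁻¹ = kg·m·s⁻³·A⁻¹
  D. V·A⁻¹ = J·C⁻¹·A⁻¹ = kg·m²·s⁻³·A⁻²
  E. T·m² = Wb·m⁻²·m² = kg·m²·s⁻²·A⁻¹
Only A. matches kg·m²·s⁻³·A⁻¹.

A.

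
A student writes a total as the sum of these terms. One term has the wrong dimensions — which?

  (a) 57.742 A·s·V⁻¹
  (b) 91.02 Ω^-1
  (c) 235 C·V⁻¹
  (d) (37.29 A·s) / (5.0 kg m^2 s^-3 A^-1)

(b)

In SI base units:
  (a) A·s·V⁻¹ = A·s·(J·C⁻¹)⁻¹ = kg⁻¹·m⁻²·s⁴·A²
  (b) Ω⁻¹ = (V·A⁻¹)⁻¹ = kg⁻¹·m⁻²·s³·A²
  (c) C·V⁻¹ = s·A·(J·C⁻¹)⁻¹ = kg⁻¹·m⁻²·s⁴·A²
  (d) [s·A] / [kg·m²·s⁻³·A⁻¹] = kg⁻¹·m⁻²·s⁴·A²
All reduce to kg⁻¹·m⁻²·s⁴·A² except (b), which is kg⁻¹·m⁻²·s³·A².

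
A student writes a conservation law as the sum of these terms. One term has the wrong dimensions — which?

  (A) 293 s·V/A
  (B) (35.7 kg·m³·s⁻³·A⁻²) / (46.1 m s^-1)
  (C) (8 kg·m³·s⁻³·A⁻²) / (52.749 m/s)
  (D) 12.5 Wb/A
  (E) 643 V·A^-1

(E)

Dimensions:
  (A) V·s·A⁻¹ = J·C⁻¹·s·A⁻¹ = kg·m²·s⁻²·A⁻²
  (B) [kg·m³·s⁻³·A⁻²] / [m·s⁻¹] = kg·m²·s⁻²·A⁻²
  (C) [kg·m³·s⁻³·A⁻²] / [m·s⁻¹] = kg·m²·s⁻²·A⁻²
  (D) Wb·A⁻¹ = V·s·A⁻¹ = kg·m²·s⁻²·A⁻²
  (E) V·A⁻¹ = J·C⁻¹·A⁻¹ = kg·m²·s⁻³·A⁻²
All reduce to kg·m²·s⁻²·A⁻² except (E), which is kg·m²·s⁻³·A⁻².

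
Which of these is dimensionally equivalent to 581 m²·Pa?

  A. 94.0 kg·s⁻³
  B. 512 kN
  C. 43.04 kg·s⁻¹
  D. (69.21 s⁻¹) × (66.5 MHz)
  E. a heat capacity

Reference: Pa·m² = N·m⁻²·m² = kg·m·s⁻².
Each option:
  A. kg·s⁻³
  B. N = kg·m·s⁻²  ← same
  C. kg·s⁻¹
  D. [s⁻¹] · [s⁻¹] = s⁻²
  E. [heat capacity] = kg·m²·s⁻²·K⁻¹
Only B. matches kg·m·s⁻².

B.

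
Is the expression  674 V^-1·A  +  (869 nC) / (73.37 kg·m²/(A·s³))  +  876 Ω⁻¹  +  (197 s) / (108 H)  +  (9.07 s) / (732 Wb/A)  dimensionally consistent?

No

In SI base units:
  674 V^-1·A:  A·V⁻¹ = A·(J·C⁻¹)⁻¹ = kg⁻¹·m⁻²·s³·A²
  (869 nC) / (73.37 kg·m²/(A·s³)):  [s·A] / [kg·m²·s⁻³·A⁻¹] = kg⁻¹·m⁻²·s⁴·A²
  876 Ω⁻¹:  Ω⁻¹ = (V·A⁻¹)⁻¹ = kg⁻¹·m⁻²·s³·A²
  (197 s) / (108 H):  [s] / [kg·m²·s⁻²·A⁻²] = kg⁻¹·m⁻²·s³·A²
  (9.07 s) / (732 Wb/A):  [s] / [kg·m²·s⁻²·A⁻²] = kg⁻¹·m⁻²·s³·A²
The terms do not share a single dimension (kg⁻¹·m⁻²·s³·A² vs kg⁻¹·m⁻²·s⁴·A²).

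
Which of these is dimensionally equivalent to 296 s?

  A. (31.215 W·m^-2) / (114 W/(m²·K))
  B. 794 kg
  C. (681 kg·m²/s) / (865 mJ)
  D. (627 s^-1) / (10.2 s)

Reference: s.
Each option:
  A. [kg·s⁻³] / [kg·s⁻³·K⁻¹] = K
  B. kg
  C. [kg·m²·s⁻¹] / [kg·m²·s⁻²] = s  ← same
  D. [s⁻¹] / [s] = s⁻²
Only C. matches s.

C.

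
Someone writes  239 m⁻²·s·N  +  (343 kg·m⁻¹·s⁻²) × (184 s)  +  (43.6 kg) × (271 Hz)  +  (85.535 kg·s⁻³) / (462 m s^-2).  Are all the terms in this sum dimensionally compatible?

Reduce each to base SI dimensions:
  239 m⁻²·s·N:  N·s·m⁻² = kg·m·s⁻²·s·m⁻² = kg·m⁻¹·s⁻¹
  (343 kg·m⁻¹·s⁻²) × (184 s):  [kg·m⁻¹·s⁻²] · [s] = kg·m⁻¹·s⁻¹
  (43.6 kg) × (271 Hz):  [kg] · [s⁻¹] = kg·s⁻¹
  (85.535 kg·s⁻³) / (462 m s^-2):  [kg·s⁻³] / [m·s⁻²] = kg·m⁻¹·s⁻¹
The terms do not share a single dimension (kg·m⁻¹·s⁻¹ vs kg·s⁻¹).

No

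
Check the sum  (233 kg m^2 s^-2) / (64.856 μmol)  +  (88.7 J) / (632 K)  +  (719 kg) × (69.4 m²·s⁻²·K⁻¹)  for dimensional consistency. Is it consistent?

Work out the base dimensions of each:
  (233 kg m^2 s^-2) / (64.856 μmol):  [kg·m²·s⁻²] / [mol] = kg·m²·s⁻²·mol⁻¹
  (88.7 J) / (632 K):  [kg·m²·s⁻²] / [K] = kg·m²·s⁻²·K⁻¹
  (719 kg) × (69.4 m²·s⁻²·K⁻¹):  [kg] · [m²·s⁻²·K⁻¹] = kg·m²·s⁻²·K⁻¹
The terms do not share a single dimension (kg·m²·s⁻²·K⁻¹ vs kg·m²·s⁻²·mol⁻¹).

No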